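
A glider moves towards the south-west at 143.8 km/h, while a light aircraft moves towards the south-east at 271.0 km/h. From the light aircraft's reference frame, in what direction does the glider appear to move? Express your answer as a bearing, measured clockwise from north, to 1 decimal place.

287.0°

Taking east as x and north as y: glider velocity = (-101.682, -101.682) km/h; light aircraft velocity = (191.626, -191.626) km/h.
Velocity of glider relative to light aircraft = (-101.682, -101.682) − (191.626, -191.626) = (-293.308, 89.944) km/h.
Bearing = atan2(-293.31, 89.94) = 287.05° clockwise from north.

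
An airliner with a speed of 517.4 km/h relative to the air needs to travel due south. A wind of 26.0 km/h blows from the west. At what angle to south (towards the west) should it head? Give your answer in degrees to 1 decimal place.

The wind pushes perpendicular to the desired track; the heading must have a component into the wind equal to 26.0 km/h: 517.4 sin θ = 26.0.
sin θ = 0.0503, so θ = 2.880°.

2.9°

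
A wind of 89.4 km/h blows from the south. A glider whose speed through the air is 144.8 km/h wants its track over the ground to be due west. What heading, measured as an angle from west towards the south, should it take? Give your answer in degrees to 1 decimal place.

38.1°

The wind pushes perpendicular to the desired track; the heading must have a component into the wind equal to 89.4 km/h: 144.8 sin θ = 89.4.
sin θ = 0.6174, so θ = 38.127°.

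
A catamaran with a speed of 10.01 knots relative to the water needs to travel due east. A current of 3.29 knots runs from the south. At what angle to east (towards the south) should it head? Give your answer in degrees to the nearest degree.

19°

The current pushes perpendicular to the desired track; the heading must have a component into the current equal to 3.29 knots: 10.01 sin θ = 3.29.
sin θ = 0.3287, so θ = 19.188°.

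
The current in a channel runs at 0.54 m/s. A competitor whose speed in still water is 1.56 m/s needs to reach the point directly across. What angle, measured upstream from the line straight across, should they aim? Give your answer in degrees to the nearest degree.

20°

To cancel the current, the upstream component of the competitor's velocity must equal the flow: 1.56 sin θ = 0.54.
sin θ = 0.54 / 1.56 = 0.3462.
θ = arcsin(0.3462) = 20.252°.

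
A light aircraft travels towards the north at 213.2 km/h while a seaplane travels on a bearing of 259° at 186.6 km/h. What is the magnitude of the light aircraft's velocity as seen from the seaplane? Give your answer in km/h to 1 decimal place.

Taking east as x and north as y: light aircraft velocity = (0.000, 213.200) km/h; seaplane velocity = (-183.172, -35.605) km/h.
Velocity of light aircraft relative to seaplane = (0.000, 213.200) − (-183.172, -35.605) = (183.172, 248.805) km/h.
Magnitude = |(183.172, 248.805)| = 308.959 km/h.

309.0 km/h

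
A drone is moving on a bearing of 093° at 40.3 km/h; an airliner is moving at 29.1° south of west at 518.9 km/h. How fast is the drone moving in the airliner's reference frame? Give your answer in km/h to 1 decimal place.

553.5 km/h

Taking east as x and north as y: drone velocity = (40.245, -2.109) km/h; airliner velocity = (-453.400, -252.359) km/h.
Velocity of drone relative to airliner = (40.245, -2.109) − (-453.400, -252.359) = (493.645, 250.250) km/h.
Magnitude = |(493.645, 250.250)| = 553.453 km/h.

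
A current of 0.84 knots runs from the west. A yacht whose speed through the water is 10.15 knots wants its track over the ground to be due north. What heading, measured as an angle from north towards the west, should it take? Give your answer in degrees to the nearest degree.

The current pushes perpendicular to the desired track; the heading must have a component into the current equal to 0.84 knots: 10.15 sin θ = 0.84.
sin θ = 0.0828, so θ = 4.747°.

5°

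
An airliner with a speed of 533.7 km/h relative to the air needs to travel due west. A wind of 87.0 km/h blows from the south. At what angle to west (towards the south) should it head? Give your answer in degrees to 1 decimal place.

9.4°

The wind pushes perpendicular to the desired track; the heading must have a component into the wind equal to 87.0 km/h: 533.7 sin θ = 87.0.
sin θ = 0.1630, so θ = 9.382°.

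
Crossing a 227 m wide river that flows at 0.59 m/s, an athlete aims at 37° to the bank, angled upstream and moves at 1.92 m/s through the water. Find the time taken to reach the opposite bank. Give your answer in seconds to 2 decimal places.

196.45 s

The component of the athlete's velocity perpendicular to the bank is 1.92 × sin 37° = 1.155 m/s.
The current is parallel to the bank, so it does not affect the crossing time.
Time = 227 / 1.155 = 196.454 s.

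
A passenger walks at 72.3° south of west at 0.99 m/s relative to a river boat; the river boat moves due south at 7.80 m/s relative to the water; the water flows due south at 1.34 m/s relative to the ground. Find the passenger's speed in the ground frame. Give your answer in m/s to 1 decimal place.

10.1 m/s

In east/north components (m/s): passenger relative to river boat = (-0.301, -0.943); river boat relative to water = (0.000, -7.800); water relative to ground = (0.000, -1.340).
Sum = (-0.301, -10.083) m/s.
Speed = |(-0.301, -10.083)| = 10.088 m/s.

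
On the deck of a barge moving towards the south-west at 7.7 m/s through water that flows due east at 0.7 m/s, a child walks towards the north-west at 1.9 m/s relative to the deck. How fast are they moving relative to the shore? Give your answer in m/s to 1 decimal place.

In east/north components (m/s): child relative to barge = (-1.344, 1.344); barge relative to water = (-5.445, -5.445); water relative to ground = (0.700, 0.000).
Sum = (-6.088, -4.101) m/s.
Speed = |(-6.088, -4.101)| = 7.341 m/s.

7.3 m/s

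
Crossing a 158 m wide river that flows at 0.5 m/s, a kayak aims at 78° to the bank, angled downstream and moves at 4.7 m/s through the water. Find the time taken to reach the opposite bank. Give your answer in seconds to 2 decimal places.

The component of the kayak's velocity perpendicular to the bank is 4.7 × sin 78° = 4.597 m/s.
The flow acts along the bank and has no component across it.
Time = 158 / 4.597 = 34.368 s.

34.37 s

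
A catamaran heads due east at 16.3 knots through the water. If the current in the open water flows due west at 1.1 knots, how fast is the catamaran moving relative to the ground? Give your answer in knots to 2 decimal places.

Taking east as x and north as y: velocity relative to the water = (16.300, 0.000) knots; the water relative to ground = (-1.100, 0.000) knots.
Velocity relative to ground = (16.300, 0.000) + (-1.100, 0.000) = (15.200, 0.000) knots.
Speed = |(15.200, 0.000)| = 15.200 knots.

15.20 knots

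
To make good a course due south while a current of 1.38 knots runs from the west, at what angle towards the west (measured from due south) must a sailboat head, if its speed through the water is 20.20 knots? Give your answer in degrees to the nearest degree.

4°

The current pushes perpendicular to the desired track; the heading must have a component into the current equal to 1.38 knots: 20.20 sin θ = 1.38.
sin θ = 0.0683, so θ = 3.917°.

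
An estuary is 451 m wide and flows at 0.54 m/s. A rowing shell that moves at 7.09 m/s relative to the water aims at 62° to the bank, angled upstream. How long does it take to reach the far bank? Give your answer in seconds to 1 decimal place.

72.0 s

The component of the rowing shell's velocity perpendicular to the bank is 7.09 × sin 62° = 6.260 m/s.
The flow acts along the bank and has no component across it.
Time = 451 / 6.260 = 72.044 s.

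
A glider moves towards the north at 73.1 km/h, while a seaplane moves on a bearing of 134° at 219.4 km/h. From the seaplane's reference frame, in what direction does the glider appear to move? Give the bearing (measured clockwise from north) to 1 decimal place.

Taking east as x and north as y: glider velocity = (0.000, 73.100) km/h; seaplane velocity = (157.823, -152.408) km/h.
Velocity of glider relative to seaplane = (0.000, 73.100) − (157.823, -152.408) = (-157.823, 225.508) km/h.
Bearing = atan2(-157.82, 225.51) = 325.01° clockwise from north.

325.0°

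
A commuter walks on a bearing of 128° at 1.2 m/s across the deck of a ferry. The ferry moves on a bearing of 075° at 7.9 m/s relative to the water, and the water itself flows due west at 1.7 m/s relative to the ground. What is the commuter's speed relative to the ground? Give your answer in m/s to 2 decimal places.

7.00 m/s

In east/north components (m/s): commuter relative to ferry = (0.946, -0.739); ferry relative to water = (7.631, 2.045); water relative to ground = (-1.700, 0.000).
Sum = (6.876, 1.306) m/s.
Speed = |(6.876, 1.306)| = 6.999 m/s.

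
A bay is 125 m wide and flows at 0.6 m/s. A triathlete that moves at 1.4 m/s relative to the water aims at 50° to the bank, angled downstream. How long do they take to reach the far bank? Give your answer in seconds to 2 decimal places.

116.55 s

The component of the triathlete's velocity perpendicular to the bank is 1.4 × sin 50° = 1.072 m/s.
The flow acts along the bank and has no component across it.
Time = 125 / 1.072 = 116.554 s.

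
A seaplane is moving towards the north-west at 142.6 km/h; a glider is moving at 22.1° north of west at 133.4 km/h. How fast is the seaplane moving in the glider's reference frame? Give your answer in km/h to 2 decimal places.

Taking east as x and north as y: seaplane velocity = (-100.833, 100.833) km/h; glider velocity = (-123.599, 50.188) km/h.
Velocity of seaplane relative to glider = (-100.833, 100.833) − (-123.599, 50.188) = (22.765, 50.645) km/h.
Magnitude = |(22.765, 50.645)| = 55.527 km/h.

55.53 km/h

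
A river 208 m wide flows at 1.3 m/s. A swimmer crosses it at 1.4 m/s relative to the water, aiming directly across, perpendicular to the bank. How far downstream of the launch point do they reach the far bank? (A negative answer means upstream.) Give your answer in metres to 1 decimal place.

193.1 m

Perpendicular speed = 1.400 m/s; crossing time = 208 / 1.400 = 148.571 s.
Net downstream speed = 1.300 m/s.
Drift = 1.300 × 148.571 = 193.143 m (downstream).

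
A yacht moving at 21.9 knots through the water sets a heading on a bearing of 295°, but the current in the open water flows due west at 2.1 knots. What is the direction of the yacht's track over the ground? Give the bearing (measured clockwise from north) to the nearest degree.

293°

Taking east as x and north as y: velocity relative to the water = (-19.848, 9.255) knots; the water relative to ground = (-2.100, 0.000) knots.
Velocity relative to ground = (-19.848, 9.255) + (-2.100, 0.000) = (-21.948, 9.255) knots.
Bearing = atan2(-21.95, 9.26) = 292.86° clockwise from north.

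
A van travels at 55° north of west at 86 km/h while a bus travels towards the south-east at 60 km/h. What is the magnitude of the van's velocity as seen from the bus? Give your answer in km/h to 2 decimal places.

Taking east as x and north as y: van velocity = (-49.328, 70.447) km/h; bus velocity = (42.426, -42.426) km/h.
Velocity of van relative to bus = (-49.328, 70.447) − (42.426, -42.426) = (-91.754, 112.873) km/h.
Magnitude = |(-91.754, 112.873)| = 145.462 km/h.

145.46 km/h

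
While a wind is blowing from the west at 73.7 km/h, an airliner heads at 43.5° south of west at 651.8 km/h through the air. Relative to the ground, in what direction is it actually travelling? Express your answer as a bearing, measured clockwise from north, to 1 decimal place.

Taking east as x and north as y: velocity relative to the air = (-472.799, -448.670) km/h; the air relative to ground = (73.700, 0.000) km/h.
Velocity relative to ground = (-472.799, -448.670) + (73.700, 0.000) = (-399.099, -448.670) km/h.
Bearing = atan2(-399.10, -448.67) = 221.65° clockwise from north.

221.7°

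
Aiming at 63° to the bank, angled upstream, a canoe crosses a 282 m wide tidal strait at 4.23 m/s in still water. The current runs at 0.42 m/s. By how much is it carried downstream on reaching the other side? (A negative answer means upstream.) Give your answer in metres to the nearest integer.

Perpendicular speed = 3.769 m/s; crossing time = 282 / 3.769 = 74.822 s.
Net downstream speed = -1.500 m/s.
Drift = -1.500 × 74.822 = -112.261 m (upstream).

-112 m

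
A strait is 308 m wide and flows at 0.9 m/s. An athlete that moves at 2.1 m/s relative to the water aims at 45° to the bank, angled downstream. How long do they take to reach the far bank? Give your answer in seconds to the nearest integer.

207 s

The component of the athlete's velocity perpendicular to the bank is 2.1 × sin 45° = 1.485 m/s.
Only the cross-stream component determines the crossing time; the current contributes nothing perpendicular to the bank.
Time = 308 / 1.485 = 207.418 s.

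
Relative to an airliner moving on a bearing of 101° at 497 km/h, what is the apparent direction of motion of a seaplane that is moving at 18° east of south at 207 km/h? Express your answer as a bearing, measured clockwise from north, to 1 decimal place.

Taking east as x and north as y: seaplane velocity = (63.967, -196.869) km/h; airliner velocity = (487.869, -94.832) km/h.
Velocity of seaplane relative to airliner = (63.967, -196.869) − (487.869, -94.832) = (-423.902, -102.037) km/h.
Bearing = atan2(-423.90, -102.04) = 256.47° clockwise from north.

256.5°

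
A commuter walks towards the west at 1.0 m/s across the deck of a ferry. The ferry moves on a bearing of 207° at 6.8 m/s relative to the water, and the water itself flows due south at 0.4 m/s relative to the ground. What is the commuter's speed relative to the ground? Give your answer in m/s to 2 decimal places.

In east/north components (m/s): commuter relative to ferry = (-1.000, 0.000); ferry relative to water = (-3.087, -6.059); water relative to ground = (0.000, -0.400).
Sum = (-4.087, -6.459) m/s.
Speed = |(-4.087, -6.459)| = 7.643 m/s.

7.64 m/s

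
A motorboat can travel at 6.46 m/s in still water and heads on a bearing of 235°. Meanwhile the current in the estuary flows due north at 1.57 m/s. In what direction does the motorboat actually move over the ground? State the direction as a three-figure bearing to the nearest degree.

248°

Taking east as x and north as y: velocity relative to the water = (-5.292, -3.705) m/s; the water relative to ground = (0.000, 1.570) m/s.
Velocity relative to ground = (-5.292, -3.705) + (0.000, 1.570) = (-5.292, -2.135) m/s.
Bearing = atan2(-5.29, -2.14) = 248.03° clockwise from north.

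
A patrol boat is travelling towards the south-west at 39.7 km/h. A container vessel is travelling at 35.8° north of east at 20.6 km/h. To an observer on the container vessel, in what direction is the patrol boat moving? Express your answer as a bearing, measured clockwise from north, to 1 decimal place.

Taking east as x and north as y: patrol boat velocity = (-28.072, -28.072) km/h; container vessel velocity = (16.708, 12.050) km/h.
Velocity of patrol boat relative to container vessel = (-28.072, -28.072) − (16.708, 12.050) = (-44.780, -40.122) km/h.
Bearing = atan2(-44.78, -40.12) = 228.14° clockwise from north.

228.1°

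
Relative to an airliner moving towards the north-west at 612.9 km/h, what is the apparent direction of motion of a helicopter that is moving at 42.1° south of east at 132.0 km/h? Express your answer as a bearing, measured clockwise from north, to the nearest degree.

134°

Taking east as x and north as y: helicopter velocity = (97.941, -88.496) km/h; airliner velocity = (-433.386, 433.386) km/h.
Velocity of helicopter relative to airliner = (97.941, -88.496) − (-433.386, 433.386) = (531.327, -521.882) km/h.
Bearing = atan2(531.33, -521.88) = 134.49° clockwise from north.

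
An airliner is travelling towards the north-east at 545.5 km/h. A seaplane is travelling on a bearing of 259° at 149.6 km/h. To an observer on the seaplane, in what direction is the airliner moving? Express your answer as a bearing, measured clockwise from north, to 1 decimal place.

052.1°

Taking east as x and north as y: airliner velocity = (385.727, 385.727) km/h; seaplane velocity = (-146.851, -28.545) km/h.
Velocity of airliner relative to seaplane = (385.727, 385.727) − (-146.851, -28.545) = (532.578, 414.272) km/h.
Bearing = atan2(532.58, 414.27) = 52.12° clockwise from north.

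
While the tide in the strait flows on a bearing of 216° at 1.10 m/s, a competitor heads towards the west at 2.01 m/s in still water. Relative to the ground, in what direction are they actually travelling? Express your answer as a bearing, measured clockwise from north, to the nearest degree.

251°

Taking east as x and north as y: velocity relative to the water = (-2.010, 0.000) m/s; the water relative to ground = (-0.647, -0.890) m/s.
Velocity relative to ground = (-2.010, 0.000) + (-0.647, -0.890) = (-2.657, -0.890) m/s.
Bearing = atan2(-2.66, -0.89) = 251.48° clockwise from north.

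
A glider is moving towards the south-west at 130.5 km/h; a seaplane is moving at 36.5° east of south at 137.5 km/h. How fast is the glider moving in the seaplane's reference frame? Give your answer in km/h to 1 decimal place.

Taking east as x and north as y: glider velocity = (-92.277, -92.277) km/h; seaplane velocity = (81.788, -110.530) km/h.
Velocity of glider relative to seaplane = (-92.277, -92.277) − (81.788, -110.530) = (-174.066, 18.253) km/h.
Magnitude = |(-174.066, 18.253)| = 175.020 km/h.

175.0 km/h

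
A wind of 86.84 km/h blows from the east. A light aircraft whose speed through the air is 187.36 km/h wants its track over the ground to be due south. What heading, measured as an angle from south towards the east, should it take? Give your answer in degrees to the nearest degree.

The wind pushes perpendicular to the desired track; the heading must have a component into the wind equal to 86.84 km/h: 187.36 sin θ = 86.84.
sin θ = 0.4635, so θ = 27.613°.

28°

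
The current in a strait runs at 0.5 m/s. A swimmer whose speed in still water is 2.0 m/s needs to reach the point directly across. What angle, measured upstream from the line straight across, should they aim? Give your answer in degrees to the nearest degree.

To cancel the current, the upstream component of the swimmer's velocity must equal the flow: 2.0 sin θ = 0.5.
sin θ = 0.5 / 2.0 = 0.2500.
θ = arcsin(0.2500) = 14.478°.

14°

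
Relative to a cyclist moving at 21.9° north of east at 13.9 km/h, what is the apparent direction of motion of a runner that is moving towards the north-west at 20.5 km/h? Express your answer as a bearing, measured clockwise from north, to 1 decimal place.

Taking east as x and north as y: runner velocity = (-14.496, 14.496) km/h; cyclist velocity = (12.897, 5.185) km/h.
Velocity of runner relative to cyclist = (-14.496, 14.496) − (12.897, 5.185) = (-27.393, 9.311) km/h.
Bearing = atan2(-27.39, 9.31) = 288.77° clockwise from north.

288.8°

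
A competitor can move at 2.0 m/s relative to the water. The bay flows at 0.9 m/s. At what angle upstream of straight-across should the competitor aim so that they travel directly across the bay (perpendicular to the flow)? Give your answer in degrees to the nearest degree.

27°

To cancel the current, the upstream component of the competitor's velocity must equal the flow: 2.0 sin θ = 0.9.
sin θ = 0.9 / 2.0 = 0.4500.
θ = arcsin(0.4500) = 26.744°.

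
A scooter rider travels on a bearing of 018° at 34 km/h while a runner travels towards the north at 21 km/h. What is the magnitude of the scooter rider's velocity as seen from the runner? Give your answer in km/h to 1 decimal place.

Taking east as x and north as y: scooter rider velocity = (10.507, 32.336) km/h; runner velocity = (0.000, 21.000) km/h.
Velocity of scooter rider relative to runner = (10.507, 32.336) − (0.000, 21.000) = (10.507, 11.336) km/h.
Magnitude = |(10.507, 11.336)| = 15.456 km/h.

15.5 km/h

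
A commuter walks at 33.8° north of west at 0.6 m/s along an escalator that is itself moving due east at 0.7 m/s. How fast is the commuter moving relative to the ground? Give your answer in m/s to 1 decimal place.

0.4 m/s

Taking east as x and north as y: escalator velocity = (0.700, 0.000) m/s; commuter velocity relative to escalator = (-0.499, 0.334) m/s.
Velocity relative to ground = (0.700, 0.000) + (-0.499, 0.334) = (0.201, 0.334) m/s.
Speed = |(0.201, 0.334)| = 0.390 m/s.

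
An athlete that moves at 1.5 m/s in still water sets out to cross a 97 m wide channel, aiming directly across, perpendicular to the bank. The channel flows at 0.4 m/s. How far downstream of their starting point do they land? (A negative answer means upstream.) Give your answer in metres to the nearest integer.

Perpendicular speed = 1.500 m/s; crossing time = 97 / 1.500 = 64.667 s.
Net downstream speed = 0.400 m/s.
Drift = 0.400 × 64.667 = 25.867 m (downstream).

26 m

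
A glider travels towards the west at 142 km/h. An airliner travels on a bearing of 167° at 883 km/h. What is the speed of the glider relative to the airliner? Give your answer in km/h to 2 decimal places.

925.35 km/h

Taking east as x and north as y: glider velocity = (-142.000, 0.000) km/h; airliner velocity = (198.632, -860.369) km/h.
Velocity of glider relative to airliner = (-142.000, 0.000) − (198.632, -860.369) = (-340.632, 860.369) km/h.
Magnitude = |(-340.632, 860.369)| = 925.346 km/h.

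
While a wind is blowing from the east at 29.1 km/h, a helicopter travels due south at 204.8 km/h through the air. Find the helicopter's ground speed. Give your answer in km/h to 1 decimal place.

Taking east as x and north as y: velocity relative to the air = (0.000, -204.800) km/h; the air relative to ground = (-29.100, 0.000) km/h.
Velocity relative to ground = (0.000, -204.800) + (-29.100, 0.000) = (-29.100, -204.800) km/h.
Speed = |(-29.100, -204.800)| = 206.857 km/h.

206.9 km/h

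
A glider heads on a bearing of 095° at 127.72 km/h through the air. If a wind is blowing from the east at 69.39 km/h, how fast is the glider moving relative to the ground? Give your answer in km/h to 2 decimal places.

58.91 km/h

Taking east as x and north as y: velocity relative to the air = (127.234, -11.132) km/h; the air relative to ground = (-69.390, 0.000) km/h.
Velocity relative to ground = (127.234, -11.132) + (-69.390, 0.000) = (57.844, -11.132) km/h.
Speed = |(57.844, -11.132)| = 58.905 km/h.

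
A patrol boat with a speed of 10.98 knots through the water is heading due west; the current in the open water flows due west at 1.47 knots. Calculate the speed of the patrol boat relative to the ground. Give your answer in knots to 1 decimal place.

Taking east as x and north as y: velocity relative to the water = (-10.980, 0.000) knots; the water relative to ground = (-1.470, 0.000) knots.
Velocity relative to ground = (-10.980, 0.000) + (-1.470, 0.000) = (-12.450, 0.000) knots.
Speed = |(-12.450, 0.000)| = 12.450 knots.

12.5 knots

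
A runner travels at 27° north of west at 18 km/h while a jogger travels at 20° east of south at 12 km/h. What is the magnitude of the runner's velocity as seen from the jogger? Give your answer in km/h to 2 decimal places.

28.00 km/h

Taking east as x and north as y: runner velocity = (-16.038, 8.172) km/h; jogger velocity = (4.104, -11.276) km/h.
Velocity of runner relative to jogger = (-16.038, 8.172) − (4.104, -11.276) = (-20.142, 19.448) km/h.
Magnitude = |(-20.142, 19.448)| = 27.999 km/h.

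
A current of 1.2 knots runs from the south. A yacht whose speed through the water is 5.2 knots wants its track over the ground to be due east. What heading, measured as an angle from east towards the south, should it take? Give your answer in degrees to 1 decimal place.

13.3°

The current pushes perpendicular to the desired track; the heading must have a component into the current equal to 1.2 knots: 5.2 sin θ = 1.2.
sin θ = 0.2308, so θ = 13.342°.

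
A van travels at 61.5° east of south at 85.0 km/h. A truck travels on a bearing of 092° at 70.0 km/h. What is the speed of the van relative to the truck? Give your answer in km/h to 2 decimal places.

38.41 km/h

Taking east as x and north as y: van velocity = (74.699, -40.558) km/h; truck velocity = (69.957, -2.443) km/h.
Velocity of van relative to truck = (74.699, -40.558) − (69.957, -2.443) = (4.742, -38.116) km/h.
Magnitude = |(4.742, -38.116)| = 38.409 km/h.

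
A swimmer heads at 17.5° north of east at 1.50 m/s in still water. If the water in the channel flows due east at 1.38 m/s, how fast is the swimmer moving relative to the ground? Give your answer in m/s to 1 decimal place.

Taking east as x and north as y: velocity relative to the water = (1.431, 0.451) m/s; the water relative to ground = (1.380, 0.000) m/s.
Velocity relative to ground = (1.431, 0.451) + (1.380, 0.000) = (2.811, 0.451) m/s.
Speed = |(2.811, 0.451)| = 2.847 m/s.

2.8 m/s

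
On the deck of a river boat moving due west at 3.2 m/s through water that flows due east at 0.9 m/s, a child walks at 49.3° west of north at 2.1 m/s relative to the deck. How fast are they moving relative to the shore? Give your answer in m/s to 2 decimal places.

In east/north components (m/s): child relative to river boat = (-1.592, 1.369); river boat relative to water = (-3.200, 0.000); water relative to ground = (0.900, 0.000).
Sum = (-3.892, 1.369) m/s.
Speed = |(-3.892, 1.369)| = 4.126 m/s.

4.13 m/s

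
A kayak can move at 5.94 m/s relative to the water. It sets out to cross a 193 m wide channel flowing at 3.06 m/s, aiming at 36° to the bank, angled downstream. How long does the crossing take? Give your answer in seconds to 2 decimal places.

55.28 s

The component of the kayak's velocity perpendicular to the bank is 5.94 × sin 36° = 3.491 m/s.
Only the cross-stream component determines the crossing time; the current contributes nothing perpendicular to the bank.
Time = 193 / 3.491 = 55.278 s.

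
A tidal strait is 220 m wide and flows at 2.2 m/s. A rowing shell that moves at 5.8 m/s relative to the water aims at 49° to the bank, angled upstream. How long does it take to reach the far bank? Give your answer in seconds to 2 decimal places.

The component of the rowing shell's velocity perpendicular to the bank is 5.8 × sin 49° = 4.377 m/s.
The flow acts along the bank and has no component across it.
Time = 220 / 4.377 = 50.259 s.

50.26 s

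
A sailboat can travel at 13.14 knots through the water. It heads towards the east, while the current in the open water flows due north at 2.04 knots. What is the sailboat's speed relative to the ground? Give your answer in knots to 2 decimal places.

13.30 knots

Taking east as x and north as y: velocity relative to the water = (13.140, 0.000) knots; the water relative to ground = (0.000, 2.040) knots.
Velocity relative to ground = (13.140, 0.000) + (0.000, 2.040) = (13.140, 2.040) knots.
Speed = |(13.140, 2.040)| = 13.297 knots.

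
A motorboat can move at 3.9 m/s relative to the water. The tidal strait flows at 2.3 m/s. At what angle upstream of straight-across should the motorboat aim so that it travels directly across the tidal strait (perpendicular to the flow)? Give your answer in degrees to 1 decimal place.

To cancel the current, the upstream component of the motorboat's velocity must equal the flow: 3.9 sin θ = 2.3.
sin θ = 2.3 / 3.9 = 0.5897.
θ = arcsin(0.5897) = 36.139°.

36.1°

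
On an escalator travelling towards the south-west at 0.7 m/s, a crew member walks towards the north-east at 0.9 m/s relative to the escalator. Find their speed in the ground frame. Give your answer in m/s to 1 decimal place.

0.2 m/s

Taking east as x and north as y: escalator velocity = (-0.495, -0.495) m/s; crew member velocity relative to escalator = (0.636, 0.636) m/s.
Velocity relative to ground = (-0.495, -0.495) + (0.636, 0.636) = (0.141, 0.141) m/s.
Speed = |(0.141, 0.141)| = 0.200 m/s.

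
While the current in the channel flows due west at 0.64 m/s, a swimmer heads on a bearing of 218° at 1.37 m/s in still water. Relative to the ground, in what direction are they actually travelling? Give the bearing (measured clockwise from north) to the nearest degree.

Taking east as x and north as y: velocity relative to the water = (-0.843, -1.080) m/s; the water relative to ground = (-0.640, 0.000) m/s.
Velocity relative to ground = (-0.843, -1.080) + (-0.640, 0.000) = (-1.483, -1.080) m/s.
Bearing = atan2(-1.48, -1.08) = 233.96° clockwise from north.

234°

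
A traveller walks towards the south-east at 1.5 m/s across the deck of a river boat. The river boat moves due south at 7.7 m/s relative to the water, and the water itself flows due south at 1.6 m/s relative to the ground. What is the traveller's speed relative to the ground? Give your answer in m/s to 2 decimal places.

10.41 m/s

In east/north components (m/s): traveller relative to river boat = (1.061, -1.061); river boat relative to water = (0.000, -7.700); water relative to ground = (0.000, -1.600).
Sum = (1.061, -10.361) m/s.
Speed = |(1.061, -10.361)| = 10.415 m/s.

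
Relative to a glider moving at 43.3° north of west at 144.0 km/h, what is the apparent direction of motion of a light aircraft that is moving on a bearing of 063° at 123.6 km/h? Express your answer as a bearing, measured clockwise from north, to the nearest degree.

101°

Taking east as x and north as y: light aircraft velocity = (110.128, 56.113) km/h; glider velocity = (-104.799, 98.758) km/h.
Velocity of light aircraft relative to glider = (110.128, 56.113) − (-104.799, 98.758) = (214.928, -42.645) km/h.
Bearing = atan2(214.93, -42.64) = 101.22° clockwise from north.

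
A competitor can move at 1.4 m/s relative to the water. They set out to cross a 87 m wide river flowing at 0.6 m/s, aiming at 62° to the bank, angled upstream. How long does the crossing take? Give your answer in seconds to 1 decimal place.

The component of the competitor's velocity perpendicular to the bank is 1.4 × sin 62° = 1.236 m/s.
The flow acts along the bank and has no component across it.
Time = 87 / 1.236 = 70.381 s.

70.4 s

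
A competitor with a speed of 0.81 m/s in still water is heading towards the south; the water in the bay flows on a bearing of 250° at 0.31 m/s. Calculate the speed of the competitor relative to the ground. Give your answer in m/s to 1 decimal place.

Taking east as x and north as y: velocity relative to the water = (0.000, -0.810) m/s; the water relative to ground = (-0.291, -0.106) m/s.
Velocity relative to ground = (0.000, -0.810) + (-0.291, -0.106) = (-0.291, -0.916) m/s.
Speed = |(-0.291, -0.916)| = 0.961 m/s.

1.0 m/s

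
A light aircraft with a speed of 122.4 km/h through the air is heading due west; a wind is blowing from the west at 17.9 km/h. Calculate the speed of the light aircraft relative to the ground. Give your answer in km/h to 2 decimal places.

104.50 km/h

Taking east as x and north as y: velocity relative to the air = (-122.400, 0.000) km/h; the air relative to ground = (17.900, 0.000) km/h.
Velocity relative to ground = (-122.400, 0.000) + (17.900, 0.000) = (-104.500, 0.000) km/h.
Speed = |(-104.500, 0.000)| = 104.500 km/h.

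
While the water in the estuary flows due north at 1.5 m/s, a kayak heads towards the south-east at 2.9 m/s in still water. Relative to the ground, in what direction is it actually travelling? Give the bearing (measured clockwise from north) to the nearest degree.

105°

Taking east as x and north as y: velocity relative to the water = (2.051, -2.051) m/s; the water relative to ground = (0.000, 1.500) m/s.
Velocity relative to ground = (2.051, -2.051) + (0.000, 1.500) = (2.051, -0.551) m/s.
Bearing = atan2(2.05, -0.55) = 105.03° clockwise from north.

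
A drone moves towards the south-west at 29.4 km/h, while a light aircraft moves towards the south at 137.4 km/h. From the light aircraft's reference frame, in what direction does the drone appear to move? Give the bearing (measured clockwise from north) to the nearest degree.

350°

Taking east as x and north as y: drone velocity = (-20.789, -20.789) km/h; light aircraft velocity = (0.000, -137.400) km/h.
Velocity of drone relative to light aircraft = (-20.789, -20.789) − (0.000, -137.400) = (-20.789, 116.611) km/h.
Bearing = atan2(-20.79, 116.61) = 349.89° clockwise from north.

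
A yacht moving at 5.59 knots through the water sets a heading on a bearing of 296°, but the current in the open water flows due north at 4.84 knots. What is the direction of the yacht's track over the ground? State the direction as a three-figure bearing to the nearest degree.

Taking east as x and north as y: velocity relative to the water = (-5.024, 2.450) knots; the water relative to ground = (0.000, 4.840) knots.
Velocity relative to ground = (-5.024, 2.450) + (0.000, 4.840) = (-5.024, 7.290) knots.
Bearing = atan2(-5.02, 7.29) = 325.43° clockwise from north.

325°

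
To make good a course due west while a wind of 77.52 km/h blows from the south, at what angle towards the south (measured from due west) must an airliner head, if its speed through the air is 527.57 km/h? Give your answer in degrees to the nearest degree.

8°

The wind pushes perpendicular to the desired track; the heading must have a component into the wind equal to 77.52 km/h: 527.57 sin θ = 77.52.
sin θ = 0.1469, so θ = 8.450°.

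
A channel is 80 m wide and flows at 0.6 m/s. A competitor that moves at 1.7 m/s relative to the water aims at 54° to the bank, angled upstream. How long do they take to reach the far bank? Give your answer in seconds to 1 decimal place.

58.2 s

The component of the competitor's velocity perpendicular to the bank is 1.7 × sin 54° = 1.375 m/s.
Only the cross-stream component determines the crossing time; the current contributes nothing perpendicular to the bank.
Time = 80 / 1.375 = 58.168 s.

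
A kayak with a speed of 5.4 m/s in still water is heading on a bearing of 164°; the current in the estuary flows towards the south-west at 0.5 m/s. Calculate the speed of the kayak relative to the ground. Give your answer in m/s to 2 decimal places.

5.66 m/s

Taking east as x and north as y: velocity relative to the water = (1.488, -5.191) m/s; the water relative to ground = (-0.354, -0.354) m/s.
Velocity relative to ground = (1.488, -5.191) + (-0.354, -0.354) = (1.135, -5.544) m/s.
Speed = |(1.135, -5.544)| = 5.659 m/s.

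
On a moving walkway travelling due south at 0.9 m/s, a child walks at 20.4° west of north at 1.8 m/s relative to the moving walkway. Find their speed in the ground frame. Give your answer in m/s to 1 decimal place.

1.0 m/s

Taking east as x and north as y: moving walkway velocity = (0.000, -0.900) m/s; child velocity relative to moving walkway = (-0.627, 1.687) m/s.
Velocity relative to ground = (0.000, -0.900) + (-0.627, 1.687) = (-0.627, 0.787) m/s.
Speed = |(-0.627, 0.787)| = 1.007 m/s.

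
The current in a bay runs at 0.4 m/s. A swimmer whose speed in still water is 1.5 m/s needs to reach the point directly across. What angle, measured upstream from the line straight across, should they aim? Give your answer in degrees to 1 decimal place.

To cancel the current, the upstream component of the swimmer's velocity must equal the flow: 1.5 sin θ = 0.4.
sin θ = 0.4 / 1.5 = 0.2667.
θ = arcsin(0.2667) = 15.466°.

15.5°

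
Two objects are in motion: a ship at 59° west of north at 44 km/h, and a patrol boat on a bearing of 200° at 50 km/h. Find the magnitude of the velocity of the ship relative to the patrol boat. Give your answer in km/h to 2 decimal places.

72.63 km/h

Taking east as x and north as y: ship velocity = (-37.715, 22.662) km/h; patrol boat velocity = (-17.101, -46.985) km/h.
Velocity of ship relative to patrol boat = (-37.715, 22.662) − (-17.101, -46.985) = (-20.614, 69.646) km/h.
Magnitude = |(-20.614, 69.646)| = 72.633 km/h.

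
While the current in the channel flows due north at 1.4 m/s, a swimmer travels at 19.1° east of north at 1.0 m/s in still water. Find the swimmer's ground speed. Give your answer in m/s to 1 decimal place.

2.4 m/s

Taking east as x and north as y: velocity relative to the water = (0.327, 0.945) m/s; the water relative to ground = (0.000, 1.400) m/s.
Velocity relative to ground = (0.327, 0.945) + (0.000, 1.400) = (0.327, 2.345) m/s.
Speed = |(0.327, 2.345)| = 2.368 m/s.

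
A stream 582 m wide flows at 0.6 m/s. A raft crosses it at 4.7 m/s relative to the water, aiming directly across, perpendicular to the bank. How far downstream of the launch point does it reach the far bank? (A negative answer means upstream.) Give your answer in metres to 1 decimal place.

Perpendicular speed = 4.700 m/s; crossing time = 582 / 4.700 = 123.830 s.
Net downstream speed = 0.600 m/s.
Drift = 0.600 × 123.830 = 74.298 m (downstream).

74.3 m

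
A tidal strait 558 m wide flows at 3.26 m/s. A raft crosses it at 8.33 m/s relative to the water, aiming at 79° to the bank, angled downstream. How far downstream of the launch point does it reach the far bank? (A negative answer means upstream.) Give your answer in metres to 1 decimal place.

Perpendicular speed = 8.177 m/s; crossing time = 558 / 8.177 = 68.241 s.
Net downstream speed = 4.849 m/s.
Drift = 4.849 × 68.241 = 330.928 m (downstream).

330.9 m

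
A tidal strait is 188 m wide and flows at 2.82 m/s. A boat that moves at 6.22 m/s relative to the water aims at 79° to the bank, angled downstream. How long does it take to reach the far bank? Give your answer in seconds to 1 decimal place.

30.8 s

The component of the boat's velocity perpendicular to the bank is 6.22 × sin 79° = 6.106 m/s.
Only the cross-stream component determines the crossing time; the current contributes nothing perpendicular to the bank.
Time = 188 / 6.106 = 30.791 s.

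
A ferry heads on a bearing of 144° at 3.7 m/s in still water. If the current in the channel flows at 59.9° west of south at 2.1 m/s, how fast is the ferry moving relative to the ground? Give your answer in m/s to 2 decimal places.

4.06 m/s

Taking east as x and north as y: velocity relative to the water = (2.175, -2.993) m/s; the water relative to ground = (-1.817, -1.053) m/s.
Velocity relative to ground = (2.175, -2.993) + (-1.817, -1.053) = (0.358, -4.047) m/s.
Speed = |(0.358, -4.047)| = 4.062 m/s.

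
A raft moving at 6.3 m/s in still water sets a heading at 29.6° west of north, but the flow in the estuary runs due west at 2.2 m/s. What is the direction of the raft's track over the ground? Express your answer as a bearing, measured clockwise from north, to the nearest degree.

Taking east as x and north as y: velocity relative to the water = (-3.112, 5.478) m/s; the water relative to ground = (-2.200, 0.000) m/s.
Velocity relative to ground = (-3.112, 5.478) + (-2.200, 0.000) = (-5.312, 5.478) m/s.
Bearing = atan2(-5.31, 5.48) = 315.88° clockwise from north.

316°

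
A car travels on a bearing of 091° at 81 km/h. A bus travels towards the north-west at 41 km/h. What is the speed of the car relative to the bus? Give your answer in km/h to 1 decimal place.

114.1 km/h

Taking east as x and north as y: car velocity = (80.988, -1.414) km/h; bus velocity = (-28.991, 28.991) km/h.
Velocity of car relative to bus = (80.988, -1.414) − (-28.991, 28.991) = (109.979, -30.405) km/h.
Magnitude = |(109.979, -30.405)| = 114.105 km/h.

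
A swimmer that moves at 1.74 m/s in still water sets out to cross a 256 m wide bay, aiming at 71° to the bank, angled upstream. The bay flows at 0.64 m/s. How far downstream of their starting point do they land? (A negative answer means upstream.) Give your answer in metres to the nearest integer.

Perpendicular speed = 1.645 m/s; crossing time = 256 / 1.645 = 155.604 s.
Net downstream speed = 0.074 m/s.
Drift = 0.074 × 155.604 = 11.439 m (downstream).

11 m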